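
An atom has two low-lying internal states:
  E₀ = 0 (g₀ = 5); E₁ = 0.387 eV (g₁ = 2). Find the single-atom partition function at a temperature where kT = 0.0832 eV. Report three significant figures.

Eᵢ/kT = 0, 4.6514.
Z = Σ gᵢe^(−Eᵢ/kT) = 5·e^(−0) + 2·e^(−4.6514) = 5.0000 + 0.019096 = 5.0191.

Z = 5.02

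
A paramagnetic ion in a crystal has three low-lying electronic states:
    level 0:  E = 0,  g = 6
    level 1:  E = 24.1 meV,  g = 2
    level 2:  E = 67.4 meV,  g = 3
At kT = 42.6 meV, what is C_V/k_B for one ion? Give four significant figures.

Eᵢ/kT = 0, 0.565728, 1.58216.
Z = Σ gᵢe^(−Eᵢ/kT) = 6·e^(−0) + 2·e^(−0.565728) + 3·e^(−1.58216) = 6.00000 + 1.13589 + 0.616592 = 7.75248.
⟨E⟩ = 8.89177 meV, ⟨E²⟩ = 446.408 meV².
C_V/k_B = (⟨E²⟩ − ⟨E⟩²)/(kT)² = (446.408 − 79.0636)/1814.76 = 0.2024.

0.2024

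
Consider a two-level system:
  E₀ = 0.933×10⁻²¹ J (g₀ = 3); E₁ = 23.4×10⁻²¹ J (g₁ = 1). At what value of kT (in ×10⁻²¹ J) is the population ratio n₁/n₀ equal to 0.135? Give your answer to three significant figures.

24.9 ×10⁻²¹ J

n₁/n₀ = (g₁/g₀) exp[−(E₁−E₀)/kT] = 0.135.
⇒ (E₁−E₀)/kT = ln((1/3)/0.135) = ln(2.4691) = 0.90385.
kT = 22.467 ×10⁻²¹ J / 0.90385 = 24.9 ×10⁻²¹ J.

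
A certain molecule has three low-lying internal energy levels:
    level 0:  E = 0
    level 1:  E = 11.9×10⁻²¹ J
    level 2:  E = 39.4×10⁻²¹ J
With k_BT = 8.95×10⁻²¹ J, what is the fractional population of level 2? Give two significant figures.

0.0096

Eᵢ/kT = 0, 1.330, 4.402.
Z = Σ e^(−Eᵢ/kT) = e^(−0) + e^(−1.330) + e^(−4.402) = 1.000 + 0.2645 + 0.01225 = 1.277.
P₂ = e^(−E₂/kT) / Z = 0.01225/1.277 = 0.0096.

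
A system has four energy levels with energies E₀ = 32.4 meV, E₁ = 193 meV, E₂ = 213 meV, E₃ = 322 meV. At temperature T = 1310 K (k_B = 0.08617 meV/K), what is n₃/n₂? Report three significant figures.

k_BT = 0.08617 × 1310 K = 112.88 meV.
n₃/n₂ = exp[−(E₃−E₂)/kT] = exp(−(109 meV)/(112.88 meV)) = exp(-0.96563) = 0.381.

0.381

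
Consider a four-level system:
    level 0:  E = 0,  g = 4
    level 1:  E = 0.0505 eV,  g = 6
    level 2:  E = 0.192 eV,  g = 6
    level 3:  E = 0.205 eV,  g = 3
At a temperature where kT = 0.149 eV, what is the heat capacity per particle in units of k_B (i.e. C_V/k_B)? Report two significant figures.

Eᵢ/kT = 0, 0.3389, 1.289, 1.376.
Z = Σ gᵢe^(−Eᵢ/kT) = 4·e^(−0) + 6·e^(−0.3389) + 6·e^(−1.289) + 3·e^(−1.376) = 4.000 + 4.275 + 1.653 + 0.7578 = 10.69.
⟨E⟩ = 0.06442 eV, ⟨E²⟩ = 0.009699 eV².
C_V/k_B = (⟨E²⟩ − ⟨E⟩²)/(kT)² = (0.009699 − 0.004150)/0.02220 = 0.25.

0.25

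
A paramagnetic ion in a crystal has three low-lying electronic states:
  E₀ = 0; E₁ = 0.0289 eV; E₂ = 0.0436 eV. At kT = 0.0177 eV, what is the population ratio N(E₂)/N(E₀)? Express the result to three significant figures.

0.0852

n₂/n₀ = exp[−(E₂−E₀)/kT] = exp(−(0.0436 eV)/(0.0177 eV)) = exp(-2.4633) = 0.0852.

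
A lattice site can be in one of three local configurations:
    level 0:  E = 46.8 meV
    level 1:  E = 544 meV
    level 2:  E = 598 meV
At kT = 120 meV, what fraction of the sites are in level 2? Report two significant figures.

0.0099

Eᵢ/kT = 0.3900, 4.533, 4.983.
Z = Σ e^(−Eᵢ/kT) = e^(−0.3900) + e^(−4.533) + e^(−4.983) = 0.6771 + 0.01075 + 0.006853 = 0.6947.
P₂ = e^(−E₂/kT) / Z = 0.006853/0.6947 = 0.0099.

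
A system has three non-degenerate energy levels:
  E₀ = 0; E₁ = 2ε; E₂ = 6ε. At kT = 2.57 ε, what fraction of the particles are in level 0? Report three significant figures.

Eᵢ/kT = 0, 0.77821, 2.3346.
Z = Σ e^(−Eᵢ/kT) = e^(−0) + e^(−0.77821) + e^(−2.3346) = 1.0000 + 0.45923 + 0.096849 = 1.5561.
P₀ = e^(−E₀/kT) / Z = 1.0000/1.5561 = 0.643.

0.643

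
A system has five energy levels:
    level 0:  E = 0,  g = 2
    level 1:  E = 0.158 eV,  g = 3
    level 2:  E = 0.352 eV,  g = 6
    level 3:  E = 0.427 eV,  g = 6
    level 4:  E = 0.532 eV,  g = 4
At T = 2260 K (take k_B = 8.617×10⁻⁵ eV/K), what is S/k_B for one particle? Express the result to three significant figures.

2.62

k_BT = 8.617×10⁻⁵ × 2260 K = 0.19474 eV.
Eᵢ/kT = 0, 0.81134, 1.8075, 2.1927, 2.7318.
Z = Σ gᵢe^(−Eᵢ/kT) = 2·e^(−0) + 3·e^(−0.81134) + 6·e^(−1.8075) + 6·e^(−2.1927) + 4·e^(−2.7318) = 2.0000 + 1.3328 + 0.98438 + 0.66969 + 0.26041 = 5.2473.
⟨E⟩ = Σ EᵢPᵢ = 0.18706 eV.
S/k_B = ln Z + ⟨E⟩/kT = ln(5.2473) + 0.18706/0.19474 = 1.6577 + 0.96056 = 2.62.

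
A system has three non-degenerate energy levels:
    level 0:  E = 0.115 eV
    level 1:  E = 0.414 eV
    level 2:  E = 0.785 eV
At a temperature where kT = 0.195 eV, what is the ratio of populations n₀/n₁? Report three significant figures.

n₀/n₁ = exp[−(E₀−E₁)/kT] = exp(−(-0.299 eV)/(0.195 eV)) = exp(1.5333) = 4.63.

4.63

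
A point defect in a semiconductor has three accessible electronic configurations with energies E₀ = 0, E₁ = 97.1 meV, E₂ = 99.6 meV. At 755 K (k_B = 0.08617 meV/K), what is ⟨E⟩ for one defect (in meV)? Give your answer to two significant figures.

30 meV

k_BT = 0.08617 × 755 K = 65.06 meV.
Eᵢ/kT = 0, 1.492, 1.531.
Z = Σ e^(−Eᵢ/kT) = e^(−0) + e^(−1.492) + e^(−1.531) = 1.000 + 0.2249 + 0.2163 = 1.441.
⟨E⟩ = Σ Eᵢ e^(−Eᵢ/kT) / Z = (0·1.000 + 97.1·0.2249 + 99.6·0.2163) / 1.441 = 30 meV.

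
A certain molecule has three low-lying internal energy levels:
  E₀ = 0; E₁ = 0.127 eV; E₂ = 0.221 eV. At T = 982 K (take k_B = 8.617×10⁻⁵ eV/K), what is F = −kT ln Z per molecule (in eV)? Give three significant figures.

k_BT = 8.617×10⁻⁵ × 982 K = 0.084619 eV.
Eᵢ/kT = 0, 1.5008, 2.6117.
Z = Σ e^(−Eᵢ/kT) = e^(−0) + e^(−1.5008) + e^(−2.6117) = 1.0000 + 0.22295 + 0.073410 = 1.2964.
F = −kT ln Z = −0.084619 × ln(1.2964) = −0.084619 × 0.25959 = -0.0220 eV.

-0.0220 eV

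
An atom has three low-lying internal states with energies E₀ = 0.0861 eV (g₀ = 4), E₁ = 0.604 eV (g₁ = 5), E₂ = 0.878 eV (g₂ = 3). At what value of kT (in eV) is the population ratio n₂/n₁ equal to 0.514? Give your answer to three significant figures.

n₂/n₁ = (g₂/g₁) exp[−(E₂−E₁)/kT] = 0.514.
⇒ (E₂−E₁)/kT = ln((3/5)/0.514) = ln(1.1673) = 0.15469.
kT = 0.274 eV / 0.15469 = 1.77 eV.

1.77 eV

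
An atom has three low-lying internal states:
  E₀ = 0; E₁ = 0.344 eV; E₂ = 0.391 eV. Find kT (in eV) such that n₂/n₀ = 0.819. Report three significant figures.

n₂/n₀ = exp[−(E₂−E₀)/kT] = 0.819.
⇒ (E₂−E₀)/kT = ln(1/0.819) = ln(1.2210) = 0.19967.
kT = 0.391 eV / 0.19967 = 1.96 eV.

1.96 eV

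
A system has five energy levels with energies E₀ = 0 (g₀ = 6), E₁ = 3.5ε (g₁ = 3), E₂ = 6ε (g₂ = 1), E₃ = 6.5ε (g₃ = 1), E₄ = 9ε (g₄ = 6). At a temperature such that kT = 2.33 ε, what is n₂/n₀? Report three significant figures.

0.0127

n₂/n₀ = (g₂/g₀) exp[−(E₂−E₀)/kT] = (1/6) × exp(−(6ε)/(2.33ε)) = (1/6) × exp(-2.5751) = 0.0127.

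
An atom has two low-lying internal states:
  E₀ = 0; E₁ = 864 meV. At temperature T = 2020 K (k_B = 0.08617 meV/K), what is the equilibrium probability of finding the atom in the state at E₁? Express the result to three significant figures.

k_BT = 0.08617 × 2020 K = 174.06 meV.
Eᵢ/kT = 0, 4.9638.
Z = Σ e^(−Eᵢ/kT) = e^(−0) + e^(−4.9638) = 1.0000 + 0.0069863 = 1.0070.
P₁ = e^(−E₁/kT) / Z = 0.0069863/1.0070 = 0.00694.

0.00694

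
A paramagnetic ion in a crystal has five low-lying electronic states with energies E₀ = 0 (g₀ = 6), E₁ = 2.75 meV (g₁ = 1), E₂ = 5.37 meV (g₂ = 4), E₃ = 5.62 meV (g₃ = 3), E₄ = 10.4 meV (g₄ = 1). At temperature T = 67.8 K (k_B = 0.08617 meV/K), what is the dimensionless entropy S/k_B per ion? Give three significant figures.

2.59

k_BT = 0.08617 × 67.8 K = 5.8423 meV.
Eᵢ/kT = 0, 0.47071, 0.91916, 0.96195, 1.7801.
Z = Σ gᵢe^(−Eᵢ/kT) = 6·e^(−0) + 1·e^(−0.47071) + 4·e^(−0.91916) + 3·e^(−0.96195) + 1·e^(−1.7801) = 6.0000 + 0.62456 + 1.5954 + 1.1464 + 0.16862 = 9.5350.
⟨E⟩ = Σ EᵢPᵢ = 1.9383 meV.
S/k_B = ln Z + ⟨E⟩/kT = ln(9.5350) + 1.9383/5.8423 = 2.2550 + 0.33177 = 2.59.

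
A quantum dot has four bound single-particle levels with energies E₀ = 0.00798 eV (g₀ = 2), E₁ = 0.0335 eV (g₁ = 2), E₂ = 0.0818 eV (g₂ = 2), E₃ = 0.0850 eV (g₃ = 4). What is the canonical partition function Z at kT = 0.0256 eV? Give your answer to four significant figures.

Eᵢ/kT = 0.311719, 1.30859, 3.19531, 3.32031.
Z = Σ gᵢe^(−Eᵢ/kT) = 2·e^(−0.311719) + 2·e^(−1.30859) + 2·e^(−3.19531) + 4·e^(−3.32031) = 1.46437 + 0.540402 + 0.0819077 + 0.144567 = 2.23125.

Z = 2.231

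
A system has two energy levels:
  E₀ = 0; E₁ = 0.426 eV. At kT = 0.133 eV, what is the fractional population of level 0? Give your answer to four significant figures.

0.9609

Eᵢ/kT = 0, 3.20301.
Z = Σ e^(−Eᵢ/kT) = e^(−0) + e^(−3.20301) = 1.00000 + 0.0406397 = 1.04064.
P₀ = e^(−E₀/kT) / Z = 1.00000/1.04064 = 0.9609.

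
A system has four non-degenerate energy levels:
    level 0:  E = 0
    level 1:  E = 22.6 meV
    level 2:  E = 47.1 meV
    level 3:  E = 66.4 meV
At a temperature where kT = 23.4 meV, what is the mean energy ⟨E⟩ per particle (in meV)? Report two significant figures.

Eᵢ/kT = 0, 0.9658, 2.013, 2.838.
Z = Σ e^(−Eᵢ/kT) = e^(−0) + e^(−0.9658) + e^(−2.013) + e^(−2.838) = 1.000 + 0.3807 + 0.1336 + 0.05854 = 1.573.
⟨E⟩ = Σ Eᵢ e^(−Eᵢ/kT) / Z = (0·1.000 + 22.6·0.3807 + 47.1·0.1336 + 66.4·0.05854) / 1.573 = 12 meV.

12 meV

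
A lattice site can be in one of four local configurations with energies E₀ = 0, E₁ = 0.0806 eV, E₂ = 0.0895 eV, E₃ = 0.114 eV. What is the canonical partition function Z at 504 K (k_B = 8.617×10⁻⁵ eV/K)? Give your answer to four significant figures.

Z = 1.356

k_BT = 8.617×10⁻⁵ × 504 K = 0.0434297 eV.
Eᵢ/kT = 0, 1.85587, 2.06080, 2.62493.
Z = Σ e^(−Eᵢ/kT) = e^(−0) + e^(−1.85587) + e^(−2.06080) + e^(−2.62493) = 1.00000 + 0.156317 + 0.127352 + 0.0724448 = 1.35611.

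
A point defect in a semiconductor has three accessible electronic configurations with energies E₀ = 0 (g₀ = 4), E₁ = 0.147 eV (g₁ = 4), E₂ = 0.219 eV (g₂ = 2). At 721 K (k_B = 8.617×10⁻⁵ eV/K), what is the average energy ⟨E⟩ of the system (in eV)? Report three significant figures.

0.0154 eV

k_BT = 8.617×10⁻⁵ × 721 K = 0.062129 eV.
Eᵢ/kT = 0, 2.3660, 3.5249.
Z = Σ gᵢe^(−Eᵢ/kT) = 4·e^(−0) + 4·e^(−2.3660) + 2·e^(−3.5249) = 4.0000 + 0.37542 + 0.058910 = 4.4343.
⟨E⟩ = Σ Eᵢ gᵢe^(−Eᵢ/kT) / Z = (0·4.0000 + 0.147·0.37542 + 0.219·0.058910) / 4.4343 = 0.0154 eV.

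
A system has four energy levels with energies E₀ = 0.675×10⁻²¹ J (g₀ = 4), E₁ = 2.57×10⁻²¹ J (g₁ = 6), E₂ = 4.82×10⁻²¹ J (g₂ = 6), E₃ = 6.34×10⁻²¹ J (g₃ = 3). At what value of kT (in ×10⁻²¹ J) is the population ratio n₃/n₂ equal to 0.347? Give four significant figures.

4.161 ×10⁻²¹ J

n₃/n₂ = (g₃/g₂) exp[−(E₃−E₂)/kT] = 0.347.
⇒ (E₃−E₂)/kT = ln((3/6)/0.347) = ln(1.44092) = 0.365282.
kT = 1.52 ×10⁻²¹ J / 0.365282 = 4.161 ×10⁻²¹ J.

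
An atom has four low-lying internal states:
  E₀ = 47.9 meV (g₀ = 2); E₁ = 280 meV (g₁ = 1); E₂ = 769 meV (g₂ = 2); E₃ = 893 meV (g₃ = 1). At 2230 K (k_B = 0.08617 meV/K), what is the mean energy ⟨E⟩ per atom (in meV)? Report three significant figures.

k_BT = 0.08617 × 2230 K = 192.16 meV.
Eᵢ/kT = 0.24927, 1.4571, 4.0019, 4.6472.
Z = Σ gᵢe^(−Eᵢ/kT) = 2·e^(−0.24927) + 1·e^(−1.4571) + 2·e^(−4.0019) + 1·e^(−4.6472) = 1.5587 + 0.23291 + 0.036562 + 0.0095884 = 1.8378.
⟨E⟩ = Σ Eᵢ gᵢe^(−Eᵢ/kT) / Z = (47.9·1.5587 + 280·0.23291 + 769·0.036562 + 893·0.0095884) / 1.8378 = 96.1 meV.

96.1 meV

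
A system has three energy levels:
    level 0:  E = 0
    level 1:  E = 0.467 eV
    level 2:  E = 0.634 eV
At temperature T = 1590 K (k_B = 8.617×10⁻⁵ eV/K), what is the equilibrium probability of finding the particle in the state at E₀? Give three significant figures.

0.959

k_BT = 8.617×10⁻⁵ × 1590 K = 0.13701 eV.
Eᵢ/kT = 0, 3.4085, 4.6274.
Z = Σ e^(−Eᵢ/kT) = e^(−0) + e^(−3.4085) + e^(−4.6274) = 1.0000 + 0.033091 + 0.0097802 = 1.0429.
P₀ = e^(−E₀/kT) / Z = 1.0000/1.0429 = 0.959.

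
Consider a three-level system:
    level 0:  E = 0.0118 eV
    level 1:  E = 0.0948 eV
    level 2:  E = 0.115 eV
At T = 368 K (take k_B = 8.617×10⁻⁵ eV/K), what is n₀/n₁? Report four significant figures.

k_BT = 8.617×10⁻⁵ × 368 K = 0.0317106 eV.
n₀/n₁ = exp[−(E₀−E₁)/kT] = exp(−(-0.0830 eV)/(0.0317106 eV)) = exp(2.61742) = 13.70.

13.70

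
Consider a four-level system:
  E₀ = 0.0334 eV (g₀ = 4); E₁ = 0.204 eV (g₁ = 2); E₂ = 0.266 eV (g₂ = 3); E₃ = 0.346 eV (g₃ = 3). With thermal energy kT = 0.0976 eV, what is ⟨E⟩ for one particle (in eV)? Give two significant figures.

Eᵢ/kT = 0.3422, 2.090, 2.725, 3.545.
Z = Σ gᵢe^(−Eᵢ/kT) = 4·e^(−0.3422) + 2·e^(−2.090) + 3·e^(−2.725) + 3·e^(−3.545) = 2.841 + 0.2474 + 0.1966 + 0.08661 = 3.372.
⟨E⟩ = Σ Eᵢ gᵢe^(−Eᵢ/kT) / Z = (0.0334·2.841 + 0.204·0.2474 + 0.266·0.1966 + 0.346·0.08661) / 3.372 = 0.068 eV.

0.068 eV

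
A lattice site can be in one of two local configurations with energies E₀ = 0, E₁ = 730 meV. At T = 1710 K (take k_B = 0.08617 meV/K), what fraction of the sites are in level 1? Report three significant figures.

k_BT = 0.08617 × 1710 K = 147.35 meV.
Eᵢ/kT = 0, 4.9542.
Z = Σ e^(−Eᵢ/kT) = e^(−0) + e^(−4.9542) = 1.0000 + 0.0070537 = 1.0071.
P₁ = e^(−E₁/kT) / Z = 0.0070537/1.0071 = 0.00700.

0.00700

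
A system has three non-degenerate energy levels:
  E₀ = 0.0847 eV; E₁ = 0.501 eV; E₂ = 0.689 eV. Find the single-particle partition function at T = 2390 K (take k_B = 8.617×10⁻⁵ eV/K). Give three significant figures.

k_BT = 8.617×10⁻⁵ × 2390 K = 0.20595 eV.
Eᵢ/kT = 0.41126, 2.4326, 3.3455.
Z = Σ e^(−Eᵢ/kT) = e^(−0.41126) + e^(−2.4326) + e^(−3.3455) = 0.66281 + 0.087808 + 0.035243 = 0.78586.

Z = 0.786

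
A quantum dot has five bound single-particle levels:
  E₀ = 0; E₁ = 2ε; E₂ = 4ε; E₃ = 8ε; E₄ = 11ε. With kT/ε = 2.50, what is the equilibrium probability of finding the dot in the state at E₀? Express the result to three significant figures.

Eᵢ/kT = 0, 0.80000, 1.6000, 3.2000, 4.4000.
Z = Σ e^(−Eᵢ/kT) = e^(−0) + e^(−0.80000) + e^(−1.6000) + e^(−3.2000) + e^(−4.4000) = 1.0000 + 0.44933 + 0.20190 + 0.040762 + 0.012277 = 1.7043.
P₀ = e^(−E₀/kT) / Z = 1.0000/1.7043 = 0.587.

0.587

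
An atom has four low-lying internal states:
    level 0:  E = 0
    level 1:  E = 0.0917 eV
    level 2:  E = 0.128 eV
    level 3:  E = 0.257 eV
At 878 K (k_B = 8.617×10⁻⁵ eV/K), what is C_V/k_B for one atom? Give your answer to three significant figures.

k_BT = 8.617×10⁻⁵ × 878 K = 0.075657 eV.
Eᵢ/kT = 0, 1.2120, 1.6918, 3.3969.
Z = Σ e^(−Eᵢ/kT) = e^(−0) + e^(−1.2120) + e^(−1.6918) + e^(−3.3969) = 1.0000 + 0.29760 + 0.18419 + 0.033477 = 1.5153.
⟨E⟩ = 0.039246 eV, ⟨E²⟩ = 0.0051022 eV².
C_V/k_B = (⟨E²⟩ − ⟨E⟩²)/(kT)² = (0.0051022 − 0.0015402)/0.0057240 = 0.622.

0.622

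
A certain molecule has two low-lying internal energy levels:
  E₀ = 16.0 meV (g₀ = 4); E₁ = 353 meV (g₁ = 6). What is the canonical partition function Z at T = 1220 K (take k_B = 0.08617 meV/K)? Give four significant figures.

k_BT = 0.08617 × 1220 K = 105.127 meV.
Eᵢ/kT = 0.152197, 3.35784.
Z = Σ gᵢe^(−Eᵢ/kT) = 4·e^(−0.152197) + 6·e^(−3.35784) = 3.43528 + 0.208862 = 3.64414.

Z = 3.644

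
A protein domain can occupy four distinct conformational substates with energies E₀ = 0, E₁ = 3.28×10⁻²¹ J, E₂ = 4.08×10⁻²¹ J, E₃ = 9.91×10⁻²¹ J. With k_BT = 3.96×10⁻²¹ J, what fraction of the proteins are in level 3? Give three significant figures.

0.0437

Eᵢ/kT = 0, 0.82828, 1.0303, 2.5025.
Z = Σ e^(−Eᵢ/kT) = e^(−0) + e^(−0.82828) + e^(−1.0303) + e^(−2.5025) = 1.0000 + 0.43680 + 0.35690 + 0.081880 = 1.8756.
P₃ = e^(−E₃/kT) / Z = 0.081880/1.8756 = 0.0437.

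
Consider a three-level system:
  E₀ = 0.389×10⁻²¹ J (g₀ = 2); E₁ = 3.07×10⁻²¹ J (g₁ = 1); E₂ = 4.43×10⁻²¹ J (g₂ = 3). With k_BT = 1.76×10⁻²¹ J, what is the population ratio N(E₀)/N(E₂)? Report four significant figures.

n₀/n₂ = (g₀/g₂) exp[−(E₀−E₂)/kT] = (2/3) × exp(−(-4.041 ×10⁻²¹ J)/(1.76 ×10⁻²¹ J)) = (2/3) × exp(2.29602) = 6.623.

6.623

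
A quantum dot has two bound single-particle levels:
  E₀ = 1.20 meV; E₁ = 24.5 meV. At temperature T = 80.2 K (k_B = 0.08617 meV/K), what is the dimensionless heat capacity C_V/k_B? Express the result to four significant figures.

k_BT = 0.08617 × 80.2 K = 6.91083 meV.
Eᵢ/kT = 0.173641, 3.54516.
Z = Σ e^(−Eᵢ/kT) = e^(−0.173641) + e^(−3.54516) = 0.840599 + 0.0288640 = 0.869463.
⟨E⟩ = 1.97350 meV, ⟨E²⟩ = 21.3190 meV².
C_V/k_B = (⟨E²⟩ − ⟨E⟩²)/(kT)² = (21.3190 − 3.89470)/47.7596 = 0.3648.

0.3648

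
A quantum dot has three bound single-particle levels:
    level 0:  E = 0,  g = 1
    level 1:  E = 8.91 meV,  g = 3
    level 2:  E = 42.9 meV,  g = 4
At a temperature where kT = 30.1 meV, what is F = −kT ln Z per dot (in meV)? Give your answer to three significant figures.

-43.1 meV

Eᵢ/kT = 0, 0.29601, 1.4252.
Z = Σ gᵢe^(−Eᵢ/kT) = 1·e^(−0) + 3·e^(−0.29601) + 4·e^(−1.4252) = 1.0000 + 2.2313 + 0.96184 = 4.1931.
F = −kT ln Z = −30.1 × ln(4.1931) = −30.1 × 1.4334 = -43.1 meV.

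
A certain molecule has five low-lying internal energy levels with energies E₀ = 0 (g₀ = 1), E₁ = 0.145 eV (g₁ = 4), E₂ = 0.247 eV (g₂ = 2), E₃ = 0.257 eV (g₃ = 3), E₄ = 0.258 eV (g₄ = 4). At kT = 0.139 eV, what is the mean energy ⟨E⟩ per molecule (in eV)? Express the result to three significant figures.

0.148 eV

Eᵢ/kT = 0, 1.0432, 1.7770, 1.8489, 1.8561.
Z = Σ gᵢe^(−Eᵢ/kT) = 1·e^(−0) + 4·e^(−1.0432) + 2·e^(−1.7770) + 3·e^(−1.8489) + 4·e^(−1.8561) = 1.0000 + 1.4093 + 0.33829 + 0.47223 + 0.62512 = 3.8449.
⟨E⟩ = Σ Eᵢ gᵢe^(−Eᵢ/kT) / Z = (0·1.0000 + 0.145·1.4093 + 0.247·0.33829 + 0.257·0.47223 + 0.258·0.62512) / 3.8449 = 0.148 eV.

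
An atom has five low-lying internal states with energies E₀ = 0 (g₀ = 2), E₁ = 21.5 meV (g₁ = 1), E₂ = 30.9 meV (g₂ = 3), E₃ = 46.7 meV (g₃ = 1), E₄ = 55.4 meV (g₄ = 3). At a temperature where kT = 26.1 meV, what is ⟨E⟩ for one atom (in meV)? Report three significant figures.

Eᵢ/kT = 0, 0.82375, 1.1839, 1.7893, 2.1226.
Z = Σ gᵢe^(−Eᵢ/kT) = 2·e^(−0) + 1·e^(−0.82375) + 3·e^(−1.1839) + 1·e^(−1.7893) + 3·e^(−2.1226) = 2.0000 + 0.43878 + 0.91825 + 0.16708 + 0.35916 = 3.8833.
⟨E⟩ = Σ Eᵢ gᵢe^(−Eᵢ/kT) / Z = (0·2.0000 + 21.5·0.43878 + 30.9·0.91825 + 46.7·0.16708 + 55.4·0.35916) / 3.8833 = 16.9 meV.

16.9 meV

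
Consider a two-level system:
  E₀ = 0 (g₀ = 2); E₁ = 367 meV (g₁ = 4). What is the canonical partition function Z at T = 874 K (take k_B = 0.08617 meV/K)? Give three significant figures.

Z = 2.03

k_BT = 0.08617 × 874 K = 75.313 meV.
Eᵢ/kT = 0, 4.8730.
Z = Σ gᵢe^(−Eᵢ/kT) = 2·e^(−0) + 4·e^(−4.8730) = 2.0000 + 0.030602 = 2.0306.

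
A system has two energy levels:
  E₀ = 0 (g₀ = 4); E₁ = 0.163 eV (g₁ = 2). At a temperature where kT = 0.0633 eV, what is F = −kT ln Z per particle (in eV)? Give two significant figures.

-0.090 eV

Eᵢ/kT = 0, 2.575.
Z = Σ gᵢe^(−Eᵢ/kT) = 4·e^(−0) + 2·e^(−2.575) = 4.000 + 0.1523 = 4.152.
F = −kT ln Z = −0.0633 × ln(4.152) = −0.0633 × 1.424 = -0.090 eV.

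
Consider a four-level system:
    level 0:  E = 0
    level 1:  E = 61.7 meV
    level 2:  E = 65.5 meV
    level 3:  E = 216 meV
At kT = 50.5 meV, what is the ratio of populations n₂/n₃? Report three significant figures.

19.7

n₂/n₃ = exp[−(E₂−E₃)/kT] = exp(−(-150.5 meV)/(50.5 meV)) = exp(2.9802) = 19.7.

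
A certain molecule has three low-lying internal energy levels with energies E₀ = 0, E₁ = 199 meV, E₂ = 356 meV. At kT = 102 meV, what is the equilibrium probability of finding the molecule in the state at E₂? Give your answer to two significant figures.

Eᵢ/kT = 0, 1.951, 3.490.
Z = Σ e^(−Eᵢ/kT) = e^(−0) + e^(−1.951) + e^(−3.490) = 1.000 + 0.1421 + 0.03050 = 1.173.
P₂ = e^(−E₂/kT) / Z = 0.03050/1.173 = 0.026.

0.026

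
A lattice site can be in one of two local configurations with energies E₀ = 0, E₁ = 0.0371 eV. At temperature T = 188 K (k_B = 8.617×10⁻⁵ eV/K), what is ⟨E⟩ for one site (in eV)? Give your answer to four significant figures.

k_BT = 8.617×10⁻⁵ × 188 K = 0.0162000 eV.
Eᵢ/kT = 0, 2.29012.
Z = Σ e^(−Eᵢ/kT) = e^(−0) + e^(−2.29012) = 1.00000 + 0.101254 = 1.10125.
⟨E⟩ = Σ Eᵢ e^(−Eᵢ/kT) / Z = (0·1.00000 + 0.0371·0.101254) / 1.10125 = 0.003411 eV.

0.003411 eV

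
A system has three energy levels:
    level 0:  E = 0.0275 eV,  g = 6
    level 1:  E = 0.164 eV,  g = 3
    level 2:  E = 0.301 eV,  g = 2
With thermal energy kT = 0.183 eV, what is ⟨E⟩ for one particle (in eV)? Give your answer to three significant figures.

Eᵢ/kT = 0.15027, 0.89617, 1.6448.
Z = Σ gᵢe^(−Eᵢ/kT) = 6·e^(−0.15027) + 3·e^(−0.89617) + 2·e^(−1.6448) = 5.1629 + 1.2244 + 0.38610 = 6.7734.
⟨E⟩ = Σ Eᵢ gᵢe^(−Eᵢ/kT) / Z = (0.0275·5.1629 + 0.164·1.2244 + 0.301·0.38610) / 6.7734 = 0.0678 eV.

0.0678 eV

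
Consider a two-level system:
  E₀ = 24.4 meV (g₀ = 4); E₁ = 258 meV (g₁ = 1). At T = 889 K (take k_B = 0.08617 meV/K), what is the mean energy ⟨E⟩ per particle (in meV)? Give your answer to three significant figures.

27.1 meV

k_BT = 0.08617 × 889 K = 76.605 meV.
Eᵢ/kT = 0.31852, 3.3679.
Z = Σ gᵢe^(−Eᵢ/kT) = 4·e^(−0.31852) + 1·e^(−3.3679) = 2.9089 + 0.034462 = 2.9434.
⟨E⟩ = Σ Eᵢ gᵢe^(−Eᵢ/kT) / Z = (24.4·2.9089 + 258·0.034462) / 2.9434 = 27.1 meV.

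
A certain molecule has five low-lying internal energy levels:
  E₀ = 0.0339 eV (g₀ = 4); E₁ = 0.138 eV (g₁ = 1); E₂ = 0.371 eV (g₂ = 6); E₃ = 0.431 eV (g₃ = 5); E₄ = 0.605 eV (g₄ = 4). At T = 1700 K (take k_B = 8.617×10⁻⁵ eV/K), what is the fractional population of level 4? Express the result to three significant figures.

k_BT = 8.617×10⁻⁵ × 1700 K = 0.14649 eV.
Eᵢ/kT = 0.23142, 0.94204, 2.5326, 2.9422, 4.1300.
Z = Σ gᵢe^(−Eᵢ/kT) = 4·e^(−0.23142) + 1·e^(−0.94204) + 6·e^(−2.5326) + 5·e^(−2.9422) + 4·e^(−4.1300) = 3.1736 + 0.38983 + 0.47671 + 0.26375 + 0.064332 = 4.3682.
P₄ = g₄ e^(−E₄/kT) / Z = 0.064332/4.3682 = 0.0147.

0.0147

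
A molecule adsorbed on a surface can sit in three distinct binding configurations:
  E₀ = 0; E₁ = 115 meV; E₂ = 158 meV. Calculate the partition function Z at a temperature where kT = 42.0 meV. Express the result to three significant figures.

Z = 1.09

Eᵢ/kT = 0, 2.7381, 3.7619.
Z = Σ e^(−Eᵢ/kT) = e^(−0) + e^(−2.7381) + e^(−3.7619) = 1.0000 + 0.064693 + 0.023240 = 1.0879.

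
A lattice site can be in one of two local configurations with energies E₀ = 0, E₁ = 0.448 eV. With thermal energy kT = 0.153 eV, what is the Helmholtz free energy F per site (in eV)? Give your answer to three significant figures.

Eᵢ/kT = 0, 2.9281.
Z = Σ e^(−Eᵢ/kT) = e^(−0) + e^(−2.9281) = 1.0000 + 0.053499 = 1.0535.
F = −kT ln Z = −0.153 × ln(1.0535) = −0.153 × 0.052118 = -0.00797 eV.

-0.00797 eV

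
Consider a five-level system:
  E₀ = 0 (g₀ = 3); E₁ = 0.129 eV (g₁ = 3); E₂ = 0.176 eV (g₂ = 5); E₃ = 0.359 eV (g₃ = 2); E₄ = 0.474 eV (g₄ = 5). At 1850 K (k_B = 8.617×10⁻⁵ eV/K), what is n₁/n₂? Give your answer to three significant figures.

0.806

k_BT = 8.617×10⁻⁵ × 1850 K = 0.15941 eV.
n₁/n₂ = (g₁/g₂) exp[−(E₁−E₂)/kT] = (3/5) × exp(−(-0.047 eV)/(0.15941 eV)) = (3/5) × exp(0.29484) = 0.806.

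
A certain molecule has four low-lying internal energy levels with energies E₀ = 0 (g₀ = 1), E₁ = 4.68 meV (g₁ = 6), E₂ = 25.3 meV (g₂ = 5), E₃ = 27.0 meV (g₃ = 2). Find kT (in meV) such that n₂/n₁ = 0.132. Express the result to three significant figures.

11.2 meV

n₂/n₁ = (g₂/g₁) exp[−(E₂−E₁)/kT] = 0.132.
⇒ (E₂−E₁)/kT = ln((5/6)/0.132) = ln(6.3131) = 1.8426.
kT = 20.62 meV / 1.8426 = 11.2 meV.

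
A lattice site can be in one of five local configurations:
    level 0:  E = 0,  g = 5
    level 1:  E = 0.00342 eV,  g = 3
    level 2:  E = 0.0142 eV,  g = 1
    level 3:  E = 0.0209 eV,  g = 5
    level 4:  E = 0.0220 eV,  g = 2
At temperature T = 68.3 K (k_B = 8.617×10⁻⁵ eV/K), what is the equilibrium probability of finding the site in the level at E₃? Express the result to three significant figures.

0.0206

k_BT = 8.617×10⁻⁵ × 68.3 K = 0.0058854 eV.
Eᵢ/kT = 0, 0.58110, 2.4128, 3.5512, 3.7381.
Z = Σ gᵢe^(−Eᵢ/kT) = 5·e^(−0) + 3·e^(−0.58110) + 1·e^(−2.4128) + 5·e^(−3.5512) + 2·e^(−3.7381) = 5.0000 + 1.6778 + 0.089564 + 0.14345 + 0.047599 = 6.9584.
P₃ = g₃ e^(−E₃/kT) / Z = 0.14345/6.9584 = 0.0206.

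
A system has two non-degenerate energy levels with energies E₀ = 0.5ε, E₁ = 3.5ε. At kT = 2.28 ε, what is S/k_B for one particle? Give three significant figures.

0.516

Eᵢ/kT = 0.21930, 1.5351.
Z = Σ e^(−Eᵢ/kT) = e^(−0.21930) + e^(−1.5351) = 0.80308 + 0.21543 = 1.0185.
⟨E⟩ = Σ EᵢPᵢ = 1.1346 ε.
S/k_B = ln Z + ⟨E⟩/kT = ln(1.0185) + 1.1346/2.28 = 0.018331 + 0.49763 = 0.516.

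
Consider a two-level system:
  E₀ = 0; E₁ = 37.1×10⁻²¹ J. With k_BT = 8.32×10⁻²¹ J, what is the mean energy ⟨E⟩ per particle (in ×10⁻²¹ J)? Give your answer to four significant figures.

0.4244 ×10⁻²¹ J

Eᵢ/kT = 0, 4.45913.
Z = Σ e^(−Eᵢ/kT) = e^(−0) + e^(−4.45913) = 1.00000 + 0.0115724 = 1.01157.
⟨E⟩ = Σ Eᵢ e^(−Eᵢ/kT) / Z = (0·1.00000 + 37.1·0.0115724) / 1.01157 = 0.4244 ×10⁻²¹ J.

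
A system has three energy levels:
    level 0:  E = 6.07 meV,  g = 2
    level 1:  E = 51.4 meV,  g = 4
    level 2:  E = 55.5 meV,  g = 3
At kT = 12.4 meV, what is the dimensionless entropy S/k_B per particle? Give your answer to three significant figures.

Eᵢ/kT = 0.48952, 4.1452, 4.4758.
Z = Σ gᵢe^(−Eᵢ/kT) = 2·e^(−0.48952) + 4·e^(−4.1452) + 3·e^(−4.4758) = 1.2258 + 0.063361 + 0.034143 = 1.3233.
⟨E⟩ = Σ EᵢPᵢ = 9.5158 meV.
S/k_B = ln Z + ⟨E⟩/kT = ln(1.3233) + 9.5158/12.4 = 0.28013 + 0.76740 = 1.05.

1.05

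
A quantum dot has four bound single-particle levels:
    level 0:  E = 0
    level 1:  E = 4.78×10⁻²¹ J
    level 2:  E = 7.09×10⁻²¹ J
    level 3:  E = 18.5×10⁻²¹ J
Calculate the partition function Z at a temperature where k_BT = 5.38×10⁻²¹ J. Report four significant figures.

Z = 1.711

Eᵢ/kT = 0, 0.888476, 1.31784, 3.43866.
Z = Σ e^(−Eᵢ/kT) = e^(−0) + e^(−0.888476) + e^(−1.31784) + e^(−3.43866) = 1.00000 + 0.411282 + 0.267713 + 0.0321077 = 1.71110.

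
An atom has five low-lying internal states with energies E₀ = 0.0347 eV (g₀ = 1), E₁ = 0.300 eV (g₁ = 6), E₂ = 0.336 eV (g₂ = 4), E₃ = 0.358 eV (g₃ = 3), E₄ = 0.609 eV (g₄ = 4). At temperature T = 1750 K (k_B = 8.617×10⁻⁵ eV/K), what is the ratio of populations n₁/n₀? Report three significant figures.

k_BT = 8.617×10⁻⁵ × 1750 K = 0.15080 eV.
n₁/n₀ = (g₁/g₀) exp[−(E₁−E₀)/kT] = (6/1) × exp(−(0.2653 eV)/(0.15080 eV)) = (6/1) × exp(-1.7593) = 1.03.

1.03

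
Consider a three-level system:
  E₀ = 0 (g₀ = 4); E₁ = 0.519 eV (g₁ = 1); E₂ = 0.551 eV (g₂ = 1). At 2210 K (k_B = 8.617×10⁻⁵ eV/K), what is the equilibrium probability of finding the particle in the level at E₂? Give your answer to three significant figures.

k_BT = 8.617×10⁻⁵ × 2210 K = 0.19044 eV.
Eᵢ/kT = 0, 2.7253, 2.8933.
Z = Σ gᵢe^(−Eᵢ/kT) = 4·e^(−0) + 1·e^(−2.7253) + 1·e^(−2.8933) = 4.0000 + 0.065527 + 0.055393 = 4.1209.
P₂ = g₂ e^(−E₂/kT) / Z = 0.055393/4.1209 = 0.0134.

0.0134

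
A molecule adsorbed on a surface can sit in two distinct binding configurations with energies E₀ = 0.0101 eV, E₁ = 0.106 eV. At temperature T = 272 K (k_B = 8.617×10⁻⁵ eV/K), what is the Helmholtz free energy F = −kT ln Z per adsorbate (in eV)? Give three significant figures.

0.00971 eV

k_BT = 8.617×10⁻⁵ × 272 K = 0.023438 eV.
Eᵢ/kT = 0.43092, 4.5226.
Z = Σ e^(−Eᵢ/kT) = e^(−0.43092) + e^(−4.5226) = 0.64991 + 0.010861 = 0.66077.
F = −kT ln Z = −0.023438 × ln(0.66077) = −0.023438 × -0.41435 = 0.00971 eV.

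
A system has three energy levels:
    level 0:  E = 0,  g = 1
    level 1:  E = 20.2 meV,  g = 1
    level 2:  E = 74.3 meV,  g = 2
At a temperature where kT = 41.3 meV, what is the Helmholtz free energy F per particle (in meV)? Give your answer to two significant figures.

-27 meV

Eᵢ/kT = 0, 0.4891, 1.799.
Z = Σ gᵢe^(−Eᵢ/kT) = 1·e^(−0) + 1·e^(−0.4891) + 2·e^(−1.799) = 1.000 + 0.6132 + 0.3309 = 1.944.
F = −kT ln Z = −41.3 × ln(1.944) = −41.3 × 0.6647 = -27 meV.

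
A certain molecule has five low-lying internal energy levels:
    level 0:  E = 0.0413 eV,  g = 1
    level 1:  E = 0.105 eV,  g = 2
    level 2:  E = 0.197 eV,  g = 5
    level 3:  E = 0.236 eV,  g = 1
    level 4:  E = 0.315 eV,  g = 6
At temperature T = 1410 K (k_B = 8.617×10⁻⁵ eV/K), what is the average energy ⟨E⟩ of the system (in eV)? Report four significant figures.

k_BT = 8.617×10⁻⁵ × 1410 K = 0.121500 eV.
Eᵢ/kT = 0.339918, 0.864198, 1.62140, 1.94239, 2.59259.
Z = Σ gᵢe^(−Eᵢ/kT) = 1·e^(−0.339918) + 2·e^(−0.864198) + 5·e^(−1.62140) + 1·e^(−1.94239) + 6·e^(−2.59259) = 0.711829 + 0.842779 + 0.988109 + 0.143361 + 0.448956 = 3.13503.
⟨E⟩ = Σ Eᵢ gᵢe^(−Eᵢ/kT) / Z = (0.0413·0.711829 + 0.105·0.842779 + 0.197·0.988109 + 0.236·0.143361 + 0.315·0.448956) / 3.13503 = 0.1556 eV.

0.1556 eV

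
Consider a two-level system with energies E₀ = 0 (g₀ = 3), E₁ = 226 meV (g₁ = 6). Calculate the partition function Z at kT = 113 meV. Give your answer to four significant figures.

Eᵢ/kT = 0, 2.00000.
Z = Σ gᵢe^(−Eᵢ/kT) = 3·e^(−0) + 6·e^(−2.00000) = 3.00000 + 0.812012 = 3.81201.

Z = 3.812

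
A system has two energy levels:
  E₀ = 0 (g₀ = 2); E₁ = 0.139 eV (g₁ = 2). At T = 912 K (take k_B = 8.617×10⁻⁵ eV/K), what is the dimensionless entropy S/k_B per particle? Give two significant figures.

k_BT = 8.617×10⁻⁵ × 912 K = 0.07859 eV.
Eᵢ/kT = 0, 1.769.
Z = Σ gᵢe^(−Eᵢ/kT) = 2·e^(−0) + 2·e^(−1.769) = 2.000 + 0.3410 = 2.341.
⟨E⟩ = Σ EᵢPᵢ = 0.02025 eV.
S/k_B = ln Z + ⟨E⟩/kT = ln(2.341) + 0.02025/0.07859 = 0.8506 + 0.2577 = 1.1.

1.1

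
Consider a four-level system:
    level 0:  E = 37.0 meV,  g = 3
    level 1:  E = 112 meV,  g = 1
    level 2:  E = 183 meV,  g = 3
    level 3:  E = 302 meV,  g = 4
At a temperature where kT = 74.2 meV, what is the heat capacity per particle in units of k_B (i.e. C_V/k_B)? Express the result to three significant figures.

0.713

Eᵢ/kT = 0.49865, 1.5094, 2.4663, 4.0701.
Z = Σ gᵢe^(−Eᵢ/kT) = 3·e^(−0.49865) + 1·e^(−1.5094) + 3·e^(−2.4663) + 4·e^(−4.0701) = 1.8221 + 0.22104 + 0.25470 + 0.068303 = 2.3661.
⟨E⟩ = 67.373 meV, ⟨E²⟩ = 8463.9 meV².
C_V/k_B = (⟨E²⟩ − ⟨E⟩²)/(kT)² = (8463.9 − 4539.1)/5505.6 = 0.713.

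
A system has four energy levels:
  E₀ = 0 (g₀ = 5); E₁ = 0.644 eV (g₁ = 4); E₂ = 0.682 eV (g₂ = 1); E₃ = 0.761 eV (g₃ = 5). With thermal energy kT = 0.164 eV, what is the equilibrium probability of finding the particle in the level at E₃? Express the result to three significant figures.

0.00939

Eᵢ/kT = 0, 3.9268, 4.1585, 4.6402.
Z = Σ gᵢe^(−Eᵢ/kT) = 5·e^(−0) + 4·e^(−3.9268) + 1·e^(−4.1585) + 5·e^(−4.6402) = 5.0000 + 0.078827 + 0.015631 + 0.048279 = 5.1427.
P₃ = g₃ e^(−E₃/kT) / Z = 0.048279/5.1427 = 0.00939.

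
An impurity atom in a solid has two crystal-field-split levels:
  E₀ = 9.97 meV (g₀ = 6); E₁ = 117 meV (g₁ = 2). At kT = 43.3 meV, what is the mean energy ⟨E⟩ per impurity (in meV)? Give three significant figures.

Eᵢ/kT = 0.23025, 2.7021.
Z = Σ gᵢe^(−Eᵢ/kT) = 6·e^(−0.23025) + 2·e^(−2.7021) = 4.7660 + 0.13413 = 4.9001.
⟨E⟩ = Σ Eᵢ gᵢe^(−Eᵢ/kT) / Z = (9.97·4.7660 + 117·0.13413) / 4.9001 = 12.9 meV.

12.9 meV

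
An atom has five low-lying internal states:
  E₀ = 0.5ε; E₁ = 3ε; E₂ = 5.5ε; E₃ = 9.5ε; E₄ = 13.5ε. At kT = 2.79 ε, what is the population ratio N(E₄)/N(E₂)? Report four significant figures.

n₄/n₂ = exp[−(E₄−E₂)/kT] = exp(−(8.0ε)/(2.79ε)) = exp(-2.86738) = 0.05685.

0.05685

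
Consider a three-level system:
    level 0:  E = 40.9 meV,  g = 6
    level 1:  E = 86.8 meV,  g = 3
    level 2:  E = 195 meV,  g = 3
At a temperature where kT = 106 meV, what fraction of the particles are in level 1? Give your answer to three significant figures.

0.225

Eᵢ/kT = 0.38585, 0.81887, 1.8396.
Z = Σ gᵢe^(−Eᵢ/kT) = 6·e^(−0.38585) + 3·e^(−0.81887) + 3·e^(−1.8396) = 4.0792 + 1.3228 + 0.47664 = 5.8786.
P₁ = g₁ e^(−E₁/kT) / Z = 1.3228/5.8786 = 0.225.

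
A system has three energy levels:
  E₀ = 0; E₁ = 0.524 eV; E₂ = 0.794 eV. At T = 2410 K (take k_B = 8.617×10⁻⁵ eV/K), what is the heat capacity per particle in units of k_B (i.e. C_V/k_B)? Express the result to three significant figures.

0.686

k_BT = 8.617×10⁻⁵ × 2410 K = 0.20767 eV.
Eᵢ/kT = 0, 2.5232, 3.8234.
Z = Σ e^(−Eᵢ/kT) = e^(−0) + e^(−2.5232) + e^(−3.8234) = 1.0000 + 0.080203 + 0.021853 = 1.1021.
⟨E⟩ = 0.053877 eV, ⟨E²⟩ = 0.032482 eV².
C_V/k_B = (⟨E²⟩ − ⟨E⟩²)/(kT)² = (0.032482 − 0.0029027)/0.043127 = 0.686.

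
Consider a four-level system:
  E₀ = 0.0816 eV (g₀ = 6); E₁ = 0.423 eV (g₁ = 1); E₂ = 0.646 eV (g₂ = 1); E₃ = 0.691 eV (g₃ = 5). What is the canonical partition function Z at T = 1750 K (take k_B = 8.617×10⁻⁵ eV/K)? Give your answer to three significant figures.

k_BT = 8.617×10⁻⁵ × 1750 K = 0.15080 eV.
Eᵢ/kT = 0.54111, 2.8050, 4.2838, 4.5822.
Z = Σ gᵢe^(−Eᵢ/kT) = 6·e^(−0.54111) + 1·e^(−2.8050) + 1·e^(−4.2838) + 5·e^(−4.5822) = 3.4926 + 0.060507 + 0.013790 + 0.051162 = 3.6181.

Z = 3.62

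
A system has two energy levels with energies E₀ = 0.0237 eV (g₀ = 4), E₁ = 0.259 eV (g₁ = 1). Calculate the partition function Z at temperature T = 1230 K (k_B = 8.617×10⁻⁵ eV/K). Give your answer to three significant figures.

k_BT = 8.617×10⁻⁵ × 1230 K = 0.10599 eV.
Eᵢ/kT = 0.22361, 2.4436.
Z = Σ gᵢe^(−Eᵢ/kT) = 4·e^(−0.22361) + 1·e^(−2.4436) = 3.1985 + 0.086848 = 3.2853.

Z = 3.29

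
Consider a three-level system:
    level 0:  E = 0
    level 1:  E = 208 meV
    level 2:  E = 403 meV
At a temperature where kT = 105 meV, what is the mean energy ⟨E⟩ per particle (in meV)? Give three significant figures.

Eᵢ/kT = 0, 1.9810, 3.8381.
Z = Σ e^(−Eᵢ/kT) = e^(−0) + e^(−1.9810) + e^(−3.8381) = 1.0000 + 0.13793 + 0.021534 = 1.1595.
⟨E⟩ = Σ Eᵢ e^(−Eᵢ/kT) / Z = (0·1.0000 + 208·0.13793 + 403·0.021534) / 1.1595 = 32.2 meV.

32.2 meV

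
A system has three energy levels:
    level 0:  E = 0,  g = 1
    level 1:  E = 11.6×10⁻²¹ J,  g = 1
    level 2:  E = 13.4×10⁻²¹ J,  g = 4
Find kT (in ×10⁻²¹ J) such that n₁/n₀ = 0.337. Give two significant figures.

11 ×10⁻²¹ J

n₁/n₀ = (g₁/g₀) exp[−(E₁−E₀)/kT] = 0.337.
⇒ (E₁−E₀)/kT = ln((1/1)/0.337) = ln(2.967) = 1.088.
kT = 11.6 ×10⁻²¹ J / 1.088 = 11 ×10⁻²¹ J.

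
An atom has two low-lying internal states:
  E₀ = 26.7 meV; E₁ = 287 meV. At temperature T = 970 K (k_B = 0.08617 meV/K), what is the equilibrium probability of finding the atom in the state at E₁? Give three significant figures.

0.0425

k_BT = 0.08617 × 970 K = 83.585 meV.
Eᵢ/kT = 0.31944, 3.4336.
Z = Σ e^(−Eᵢ/kT) = e^(−0.31944) + e^(−3.4336) = 0.72656 + 0.032271 = 0.75883.
P₁ = e^(−E₁/kT) / Z = 0.032271/0.75883 = 0.0425.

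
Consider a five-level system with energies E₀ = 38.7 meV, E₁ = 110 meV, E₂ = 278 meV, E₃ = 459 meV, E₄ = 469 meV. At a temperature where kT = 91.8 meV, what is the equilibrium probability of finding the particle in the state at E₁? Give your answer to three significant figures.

Eᵢ/kT = 0.42157, 1.1983, 3.0283, 5.0000, 5.1089.
Z = Σ e^(−Eᵢ/kT) = e^(−0.42157) + e^(−1.1983) + e^(−3.0283) + e^(−5.0000) + e^(−5.1089) = 0.65602 + 0.30171 + 0.048398 + 0.0067379 + 0.0060427 = 1.0189.
P₁ = e^(−E₁/kT) / Z = 0.30171/1.0189 = 0.296.

0.296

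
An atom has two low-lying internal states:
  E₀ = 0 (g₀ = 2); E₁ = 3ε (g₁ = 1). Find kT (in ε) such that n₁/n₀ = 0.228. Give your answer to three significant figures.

n₁/n₀ = (g₁/g₀) exp[−(E₁−E₀)/kT] = 0.228.
⇒ (E₁−E₀)/kT = ln((1/2)/0.228) = ln(2.1930) = 0.78527.
kT = 3ε / 0.78527 = 3.82 ε.

3.82 ε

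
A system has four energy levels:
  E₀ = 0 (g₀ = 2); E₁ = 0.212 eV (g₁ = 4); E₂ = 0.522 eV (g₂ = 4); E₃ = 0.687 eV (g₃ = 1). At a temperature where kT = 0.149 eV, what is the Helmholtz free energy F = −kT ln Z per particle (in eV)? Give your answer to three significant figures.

-0.168 eV

Eᵢ/kT = 0, 1.4228, 3.5034, 4.6107.
Z = Σ gᵢe^(−Eᵢ/kT) = 2·e^(−0) + 4·e^(−1.4228) + 4·e^(−3.5034) + 1·e^(−4.6107) = 2.0000 + 0.96415 + 0.12038 + 0.0099449 = 3.0945.
F = −kT ln Z = −0.149 × ln(3.0945) = −0.149 × 1.1296 = -0.168 eV.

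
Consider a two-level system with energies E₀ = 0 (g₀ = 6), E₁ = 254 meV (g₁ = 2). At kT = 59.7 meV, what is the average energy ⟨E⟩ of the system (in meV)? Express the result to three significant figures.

1.20 meV

Eᵢ/kT = 0, 4.2546.
Z = Σ gᵢe^(−Eᵢ/kT) = 6·e^(−0) + 2·e^(−4.2546) = 6.0000 + 0.028398 = 6.0284.
⟨E⟩ = Σ Eᵢ gᵢe^(−Eᵢ/kT) / Z = (0·6.0000 + 254·0.028398) / 6.0284 = 1.20 meV.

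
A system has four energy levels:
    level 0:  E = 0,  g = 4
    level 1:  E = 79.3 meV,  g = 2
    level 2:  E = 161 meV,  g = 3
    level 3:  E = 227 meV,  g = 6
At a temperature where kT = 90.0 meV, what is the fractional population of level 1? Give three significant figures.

Eᵢ/kT = 0, 0.88111, 1.7889, 2.5222.
Z = Σ gᵢe^(−Eᵢ/kT) = 4·e^(−0) + 2·e^(−0.88111) + 3·e^(−1.7889) + 6·e^(−2.5222) = 4.0000 + 0.82865 + 0.50143 + 0.48170 = 5.8118.
P₁ = g₁ e^(−E₁/kT) / Z = 0.82865/5.8118 = 0.143.

0.143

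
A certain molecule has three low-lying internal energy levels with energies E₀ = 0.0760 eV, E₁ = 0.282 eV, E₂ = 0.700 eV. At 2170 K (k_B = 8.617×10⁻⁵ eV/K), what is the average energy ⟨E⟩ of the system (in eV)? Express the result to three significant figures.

k_BT = 8.617×10⁻⁵ × 2170 K = 0.18699 eV.
Eᵢ/kT = 0.40644, 1.5081, 3.7435.
Z = Σ e^(−Eᵢ/kT) = e^(−0.40644) + e^(−1.5081) + e^(−3.7435) = 0.66602 + 0.22133 + 0.023671 = 0.91102.
⟨E⟩ = Σ Eᵢ e^(−Eᵢ/kT) / Z = (0.0760·0.66602 + 0.282·0.22133 + 0.700·0.023671) / 0.91102 = 0.142 eV.

0.142 eV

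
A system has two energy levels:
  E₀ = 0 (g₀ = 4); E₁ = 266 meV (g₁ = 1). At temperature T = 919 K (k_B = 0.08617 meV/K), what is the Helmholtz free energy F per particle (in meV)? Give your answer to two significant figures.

k_BT = 0.08617 × 919 K = 79.19 meV.
Eᵢ/kT = 0, 3.359.
Z = Σ gᵢe^(−Eᵢ/kT) = 4·e^(−0) + 1·e^(−3.359) = 4.000 + 0.03477 = 4.035.
F = −kT ln Z = −79.19 × ln(4.035) = −79.19 × 1.395 = -110 meV.

-110 meV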